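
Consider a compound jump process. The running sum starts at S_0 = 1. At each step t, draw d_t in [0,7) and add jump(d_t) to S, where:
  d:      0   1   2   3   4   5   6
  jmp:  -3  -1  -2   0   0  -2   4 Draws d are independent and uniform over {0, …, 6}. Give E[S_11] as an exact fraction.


-37/7

Outcome values over d=0..6: [-3, -1, -2, 0, 0, -2, 4]
Σy = -4, Σy² = 34, M = 7
μ = -4/7 = -4/7,  σ² = 34/7 − (-4/7)² = 222/49
E[S_11] = 1 + 11·(-4/7) = -37/7


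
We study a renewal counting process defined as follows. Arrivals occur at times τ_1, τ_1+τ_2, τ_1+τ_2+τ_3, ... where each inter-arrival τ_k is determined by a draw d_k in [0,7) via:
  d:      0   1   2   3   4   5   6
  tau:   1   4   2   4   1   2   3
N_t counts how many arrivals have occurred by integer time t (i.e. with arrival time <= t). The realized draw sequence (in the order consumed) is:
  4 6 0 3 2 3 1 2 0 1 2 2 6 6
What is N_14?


5

draw d_1=4: τ_1=1, arrival time A_1=1
draw d_2=6: τ_2=3, arrival time A_2=4
draw d_3=0: τ_3=1, arrival time A_3=5
draw d_4=3: τ_4=4, arrival time A_4=9
draw d_5=2: τ_5=2, arrival time A_5=11
draw d_6=3: τ_6=4, arrival time A_6=15
draw d_7=1: τ_7=4, arrival time A_7=19
draw d_8=2: τ_8=2, arrival time A_8=21
draw d_9=0: τ_9=1, arrival time A_9=22
draw d_10=1: τ_10=4, arrival time A_10=26
draw d_11=2: τ_11=2, arrival time A_11=28
draw d_12=2: τ_12=2, arrival time A_12=30
draw d_13=6: τ_13=3, arrival time A_13=33
draw d_14=6: τ_14=3, arrival time A_14=36
N_t over t=0..14: 0:0 1:1 2:1 3:1 4:2 5:3 6:3 7:3 8:3 9:4 10:4 11:5 12:5 13:5 14:5


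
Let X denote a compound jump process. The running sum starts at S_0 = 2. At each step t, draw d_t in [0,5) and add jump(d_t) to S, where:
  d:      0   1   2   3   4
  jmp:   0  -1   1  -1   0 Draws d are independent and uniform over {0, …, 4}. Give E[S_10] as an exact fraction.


0

Outcome values over d=0..4: [0, -1, 1, -1, 0]
Σy = -1, Σy² = 3, M = 5
μ = -1/5 = -1/5,  σ² = 3/5 − (-1/5)² = 14/25
E[S_10] = 2 + 10·(-1/5) = 0


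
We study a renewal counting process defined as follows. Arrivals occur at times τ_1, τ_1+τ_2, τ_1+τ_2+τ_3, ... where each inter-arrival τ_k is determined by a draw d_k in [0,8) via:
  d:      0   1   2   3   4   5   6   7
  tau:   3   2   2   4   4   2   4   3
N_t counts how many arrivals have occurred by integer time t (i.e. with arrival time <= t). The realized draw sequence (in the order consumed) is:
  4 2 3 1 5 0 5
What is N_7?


draw d_1=4: τ_1=4, arrival time A_1=4
draw d_2=2: τ_2=2, arrival time A_2=6
draw d_3=3: τ_3=4, arrival time A_3=10
draw d_4=1: τ_4=2, arrival time A_4=12
draw d_5=5: τ_5=2, arrival time A_5=14
draw d_6=0: τ_6=3, arrival time A_6=17
draw d_7=5: τ_7=2, arrival time A_7=19
N_t over t=0..7: 0:0 1:0 2:0 3:0 4:1 5:1 6:2 7:2

2


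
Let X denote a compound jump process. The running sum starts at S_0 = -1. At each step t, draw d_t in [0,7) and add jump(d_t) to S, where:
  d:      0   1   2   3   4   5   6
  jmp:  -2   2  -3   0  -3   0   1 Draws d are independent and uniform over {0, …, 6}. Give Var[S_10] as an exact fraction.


Outcome values over d=0..6: [-2, 2, -3, 0, -3, 0, 1]
Σy = -5, Σy² = 27, M = 7
μ = -5/7 = -5/7,  σ² = 27/7 − (-5/7)² = 164/49
Independent increments: Var[S_10] = 10·σ² = 10·(164/49) = 1640/49

1640/49


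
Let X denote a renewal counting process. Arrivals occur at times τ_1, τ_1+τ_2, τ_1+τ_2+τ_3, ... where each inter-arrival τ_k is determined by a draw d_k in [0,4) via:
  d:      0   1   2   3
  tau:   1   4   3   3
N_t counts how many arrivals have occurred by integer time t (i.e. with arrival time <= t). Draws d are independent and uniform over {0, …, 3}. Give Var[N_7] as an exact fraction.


133374855/268435456

Inter-arrival values over d=0..3: [1, 4, 3, 3]
Each d has probability 1/4, so the pmf of τ is: f(1) = 1/4, f(3) = 1/2, f(4) = 1/4
Let p_n(j) = P(N_n = j), with p_0 = [1]. Condition on τ_1: p_n(0) = P(τ > n), and for j >= 1, p_n(j) = Σ_{k<=n} f(k)·p_{n−k}(j−1)
p_1 = [3/4, 1/4]  (j = 0..1)
p_2 = [3/4, 3/16, 1/16]  (j = 0..2)
p_3 = [1/4, 11/16, 3/64, 1/64]  (j = 0..3)
p_4 = [0, 11/16, 19/64, 3/256, 1/256]  (j = 0..4)
p_5 = [0, 9/16, 21/64, 27/256, 3/1024, 1/1024]  (j = 0..5)
p_6 = [0, 5/16, 17/32, 31/256, 35/1024, 3/4096, 1/4096]  (j = 0..6)
p_7 = [0, 1/16, 19/32, 75/256, 41/1024, 43/4096, 3/16384, 1/16384]  (j = 0..7)
E[N_7] = Σ j·p_7(j) = 38389/16384;  E[N_7²] = Σ j²·p_7(j) = 98089/16384
Var[N_7] = 98089/16384 − (38389/16384)² = 133374855/268435456


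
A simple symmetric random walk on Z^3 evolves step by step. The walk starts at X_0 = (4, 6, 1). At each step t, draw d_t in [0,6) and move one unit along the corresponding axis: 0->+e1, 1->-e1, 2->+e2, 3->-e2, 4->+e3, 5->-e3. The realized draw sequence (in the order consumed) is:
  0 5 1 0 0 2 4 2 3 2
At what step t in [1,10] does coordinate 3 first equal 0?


2

t=0: X=(4, 6, 1), d=0 → +e1, X_1=(5, 6, 1)
t=1: X=(5, 6, 1), d=5 → -e3, X_2=(5, 6, 0)
t=2: X=(5, 6, 0), d=1 → -e1, X_3=(4, 6, 0)
t=3: X=(4, 6, 0), d=0 → +e1, X_4=(5, 6, 0)
t=4: X=(5, 6, 0), d=0 → +e1, X_5=(6, 6, 0)
t=5: X=(6, 6, 0), d=2 → +e2, X_6=(6, 7, 0)
t=6: X=(6, 7, 0), d=4 → +e3, X_7=(6, 7, 1)
t=7: X=(6, 7, 1), d=2 → +e2, X_8=(6, 8, 1)
t=8: X=(6, 8, 1), d=3 → -e2, X_9=(6, 7, 1)
t=9: X=(6, 7, 1), d=2 → +e2, X_10=(6, 8, 1)


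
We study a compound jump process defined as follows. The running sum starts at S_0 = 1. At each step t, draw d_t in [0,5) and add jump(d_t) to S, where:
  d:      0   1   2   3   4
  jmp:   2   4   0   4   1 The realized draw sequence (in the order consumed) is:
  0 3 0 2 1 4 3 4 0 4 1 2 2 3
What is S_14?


t=0: S=1, d=0, jump=2, S_1=3
t=1: S=3, d=3, jump=4, S_2=7
t=2: S=7, d=0, jump=2, S_3=9
t=3: S=9, d=2, jump=0, S_4=9
t=4: S=9, d=1, jump=4, S_5=13
t=5: S=13, d=4, jump=1, S_6=14
t=6: S=14, d=3, jump=4, S_7=18
t=7: S=18, d=4, jump=1, S_8=19
t=8: S=19, d=0, jump=2, S_9=21
t=9: S=21, d=4, jump=1, S_10=22
t=10: S=22, d=1, jump=4, S_11=26
t=11: S=26, d=2, jump=0, S_12=26
t=12: S=26, d=2, jump=0, S_13=26
t=13: S=26, d=3, jump=4, S_14=30

30


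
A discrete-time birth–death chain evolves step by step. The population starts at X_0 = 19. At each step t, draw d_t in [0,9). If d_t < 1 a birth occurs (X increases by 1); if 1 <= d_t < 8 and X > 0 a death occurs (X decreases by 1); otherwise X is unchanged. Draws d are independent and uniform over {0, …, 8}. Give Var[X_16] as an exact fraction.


X can drop by at most 1 per step and X_0 = 19 > T = 16, so X_t >= 19 − t >= 3 > 0 for every t <= 16: the floor at 0 (the 'and X > 0' condition) never binds. Hence X_16 = X_0 + Σ_{t<16} Y_t with i.i.d. increments Y_t = y(d_t) ∈ {+1, −1, 0}.
Outcome values over d=0..8: [1, -1, -1, -1, -1, -1, -1, -1, 0]
Σy = -6, Σy² = 8, M = 9
μ = -6/9 = -2/3,  σ² = 8/9 − (-2/3)² = 4/9
Independent increments: Var[X_16] = 16·σ² = 16·(4/9) = 64/9

64/9


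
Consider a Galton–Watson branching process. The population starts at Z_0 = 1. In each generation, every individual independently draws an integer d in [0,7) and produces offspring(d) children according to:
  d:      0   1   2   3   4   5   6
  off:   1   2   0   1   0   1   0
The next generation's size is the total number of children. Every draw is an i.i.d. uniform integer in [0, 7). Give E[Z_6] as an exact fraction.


Outcome values over d=0..6: [1, 2, 0, 1, 0, 1, 0]
Σy = 5, Σy² = 7, M = 7
μ = 5/7 = 5/7,  σ² = 7/7 − (5/7)² = 24/49
E[Z_0] = 1
E[Z_1] = 5/7·E[Z_0] = 5/7
E[Z_2] = 5/7·E[Z_1] = 25/49
E[Z_3] = 5/7·E[Z_2] = 125/343
E[Z_4] = 5/7·E[Z_3] = 625/2401
E[Z_5] = 5/7·E[Z_4] = 3125/16807
E[Z_6] = 5/7·E[Z_5] = 15625/117649

15625/117649


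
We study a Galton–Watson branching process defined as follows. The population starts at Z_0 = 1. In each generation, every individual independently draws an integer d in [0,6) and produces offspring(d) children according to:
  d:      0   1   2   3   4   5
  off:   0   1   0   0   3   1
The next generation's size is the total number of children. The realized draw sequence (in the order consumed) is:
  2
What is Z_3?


0

gen 0: Z_0=1, draws=[2], offspring=[0], Z_1=0
gen 1: Z_1=0, draws=[], offspring=[], Z_2=0
gen 2: Z_2=0, draws=[], offspring=[], Z_3=0


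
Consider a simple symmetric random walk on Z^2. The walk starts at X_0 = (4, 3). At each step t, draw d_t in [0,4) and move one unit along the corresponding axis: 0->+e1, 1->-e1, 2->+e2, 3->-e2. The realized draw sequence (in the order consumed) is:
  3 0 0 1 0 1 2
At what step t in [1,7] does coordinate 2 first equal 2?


t=0: X=(4, 3), d=3 → -e2, X_1=(4, 2)
t=1: X=(4, 2), d=0 → +e1, X_2=(5, 2)
t=2: X=(5, 2), d=0 → +e1, X_3=(6, 2)
t=3: X=(6, 2), d=1 → -e1, X_4=(5, 2)
t=4: X=(5, 2), d=0 → +e1, X_5=(6, 2)
t=5: X=(6, 2), d=1 → -e1, X_6=(5, 2)
t=6: X=(5, 2), d=2 → +e2, X_7=(5, 3)

1


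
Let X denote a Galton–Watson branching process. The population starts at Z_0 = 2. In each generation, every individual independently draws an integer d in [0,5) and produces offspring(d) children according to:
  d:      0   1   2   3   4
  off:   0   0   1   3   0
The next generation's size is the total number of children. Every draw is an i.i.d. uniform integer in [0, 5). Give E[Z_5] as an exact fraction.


Outcome values over d=0..4: [0, 0, 1, 3, 0]
Σy = 4, Σy² = 10, M = 5
μ = 4/5 = 4/5,  σ² = 10/5 − (4/5)² = 34/25
E[Z_0] = 2
E[Z_1] = 4/5·E[Z_0] = 8/5
E[Z_2] = 4/5·E[Z_1] = 32/25
E[Z_3] = 4/5·E[Z_2] = 128/125
E[Z_4] = 4/5·E[Z_3] = 512/625
E[Z_5] = 4/5·E[Z_4] = 2048/3125

2048/3125


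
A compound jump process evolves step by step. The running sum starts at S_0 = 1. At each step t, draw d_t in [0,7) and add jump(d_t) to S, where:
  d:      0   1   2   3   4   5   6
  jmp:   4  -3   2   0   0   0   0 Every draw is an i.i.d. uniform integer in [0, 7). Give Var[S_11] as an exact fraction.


2134/49

Outcome values over d=0..6: [4, -3, 2, 0, 0, 0, 0]
Σy = 3, Σy² = 29, M = 7
μ = 3/7 = 3/7,  σ² = 29/7 − (3/7)² = 194/49
Independent increments: Var[S_11] = 11·σ² = 11·(194/49) = 2134/49


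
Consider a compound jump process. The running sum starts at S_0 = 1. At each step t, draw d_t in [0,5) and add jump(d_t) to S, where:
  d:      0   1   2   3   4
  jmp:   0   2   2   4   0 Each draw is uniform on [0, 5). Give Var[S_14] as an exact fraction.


784/25

Outcome values over d=0..4: [0, 2, 2, 4, 0]
Σy = 8, Σy² = 24, M = 5
μ = 8/5 = 8/5,  σ² = 24/5 − (8/5)² = 56/25
Independent increments: Var[S_14] = 14·σ² = 14·(56/25) = 784/25


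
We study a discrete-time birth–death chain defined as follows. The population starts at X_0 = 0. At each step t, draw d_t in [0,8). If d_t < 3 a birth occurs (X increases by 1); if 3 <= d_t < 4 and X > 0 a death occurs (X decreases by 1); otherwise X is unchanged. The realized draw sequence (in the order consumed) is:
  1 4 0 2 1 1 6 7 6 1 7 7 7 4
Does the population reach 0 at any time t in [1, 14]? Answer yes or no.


no

t=0: X=0, d=1 → birth, X_1=1
t=1: X=1, d=4 → hold, X_2=1
t=2: X=1, d=0 → birth, X_3=2
t=3: X=2, d=2 → birth, X_4=3
t=4: X=3, d=1 → birth, X_5=4
t=5: X=4, d=1 → birth, X_6=5
t=6: X=5, d=6 → hold, X_7=5
t=7: X=5, d=7 → hold, X_8=5
t=8: X=5, d=6 → hold, X_9=5
t=9: X=5, d=1 → birth, X_10=6
t=10: X=6, d=7 → hold, X_11=6
t=11: X=6, d=7 → hold, X_12=6
t=12: X=6, d=7 → hold, X_13=6
t=13: X=6, d=4 → hold, X_14=6


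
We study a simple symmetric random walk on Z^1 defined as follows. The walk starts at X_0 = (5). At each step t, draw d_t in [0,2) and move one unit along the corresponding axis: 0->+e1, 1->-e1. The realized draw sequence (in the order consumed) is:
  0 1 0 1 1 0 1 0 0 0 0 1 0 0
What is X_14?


t=0: X=(5), d=0 → +e1, X_1=(6)
t=1: X=(6), d=1 → -e1, X_2=(5)
t=2: X=(5), d=0 → +e1, X_3=(6)
t=3: X=(6), d=1 → -e1, X_4=(5)
t=4: X=(5), d=1 → -e1, X_5=(4)
t=5: X=(4), d=0 → +e1, X_6=(5)
t=6: X=(5), d=1 → -e1, X_7=(4)
t=7: X=(4), d=0 → +e1, X_8=(5)
t=8: X=(5), d=0 → +e1, X_9=(6)
t=9: X=(6), d=0 → +e1, X_10=(7)
t=10: X=(7), d=0 → +e1, X_11=(8)
t=11: X=(8), d=1 → -e1, X_12=(7)
t=12: X=(7), d=0 → +e1, X_13=(8)
t=13: X=(8), d=0 → +e1, X_14=(9)

(9)


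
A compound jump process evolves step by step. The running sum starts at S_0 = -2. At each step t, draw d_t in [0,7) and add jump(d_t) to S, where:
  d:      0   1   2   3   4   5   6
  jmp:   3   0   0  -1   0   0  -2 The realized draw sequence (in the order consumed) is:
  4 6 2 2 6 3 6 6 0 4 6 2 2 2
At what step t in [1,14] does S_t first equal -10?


11

t=0: S=-2, d=4, jump=0, S_1=-2
t=1: S=-2, d=6, jump=-2, S_2=-4
t=2: S=-4, d=2, jump=0, S_3=-4
t=3: S=-4, d=2, jump=0, S_4=-4
t=4: S=-4, d=6, jump=-2, S_5=-6
t=5: S=-6, d=3, jump=-1, S_6=-7
t=6: S=-7, d=6, jump=-2, S_7=-9
t=7: S=-9, d=6, jump=-2, S_8=-11
t=8: S=-11, d=0, jump=3, S_9=-8
t=9: S=-8, d=4, jump=0, S_10=-8
t=10: S=-8, d=6, jump=-2, S_11=-10
t=11: S=-10, d=2, jump=0, S_12=-10
t=12: S=-10, d=2, jump=0, S_13=-10
t=13: S=-10, d=2, jump=0, S_14=-10


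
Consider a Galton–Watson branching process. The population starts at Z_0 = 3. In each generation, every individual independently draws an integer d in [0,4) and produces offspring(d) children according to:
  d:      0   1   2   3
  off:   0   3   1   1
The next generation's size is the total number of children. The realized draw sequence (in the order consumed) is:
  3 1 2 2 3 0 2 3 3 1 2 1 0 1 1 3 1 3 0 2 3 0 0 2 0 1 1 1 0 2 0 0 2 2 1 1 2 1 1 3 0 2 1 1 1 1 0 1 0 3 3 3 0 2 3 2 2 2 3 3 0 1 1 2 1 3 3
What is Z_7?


31

gen 0: Z_0=3, draws=[3, 1, 2], offspring=[1, 3, 1], Z_1=5
gen 1: Z_1=5, draws=[2, 3, 0, 2, 3], offspring=[1, 1, 0, 1, 1], Z_2=4
gen 2: Z_2=4, draws=[3, 1, 2, 1], offspring=[1, 3, 1, 3], Z_3=8
gen 3: Z_3=8, draws=[0, 1, 1, 3, 1, 3, 0, 2], offspring=[0, 3, 3, 1, 3, 1, 0, 1], Z_4=12
gen 4: Z_4=12, draws=[3, 0, 0, 2, 0, 1, 1, 1, 0, 2, 0, 0], offspring=[1, 0, 0, 1, 0, 3, 3, 3, 0, 1, 0, 0], Z_5=12
gen 5: Z_5=12, draws=[2, 2, 1, 1, 2, 1, 1, 3, 0, 2, 1, 1], offspring=[1, 1, 3, 3, 1, 3, 3, 1, 0, 1, 3, 3], Z_6=23
gen 6: Z_6=23, draws=[1, 1, 0, 1, 0, 3, 3, 3, 0, 2, 3, 2, 2, 2, 3, 3, 0, 1, 1, 2, 1, 3, 3], offspring=[3, 3, 0, 3, 0, 1, 1, 1, 0, 1, 1, 1, 1, 1, 1, 1, 0, 3, 3, 1, 3, 1, 1], Z_7=31


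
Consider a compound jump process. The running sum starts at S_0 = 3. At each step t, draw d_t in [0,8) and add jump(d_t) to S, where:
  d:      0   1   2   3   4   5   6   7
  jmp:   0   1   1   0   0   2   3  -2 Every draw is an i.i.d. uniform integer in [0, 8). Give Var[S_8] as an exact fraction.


Outcome values over d=0..7: [0, 1, 1, 0, 0, 2, 3, -2]
Σy = 5, Σy² = 19, M = 8
μ = 5/8 = 5/8,  σ² = 19/8 − (5/8)² = 127/64
Independent increments: Var[S_8] = 8·σ² = 8·(127/64) = 127/8

127/8


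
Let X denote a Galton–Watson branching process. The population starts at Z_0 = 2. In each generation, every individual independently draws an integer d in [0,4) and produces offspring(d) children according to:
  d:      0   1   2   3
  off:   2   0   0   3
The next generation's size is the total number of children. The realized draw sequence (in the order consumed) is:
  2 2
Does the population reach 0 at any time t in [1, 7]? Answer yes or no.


yes

gen 0: Z_0=2, draws=[2, 2], offspring=[0, 0], Z_1=0
gen 1: Z_1=0, draws=[], offspring=[], Z_2=0
gen 2: Z_2=0, draws=[], offspring=[], Z_3=0
gen 3: Z_3=0, draws=[], offspring=[], Z_4=0
gen 4: Z_4=0, draws=[], offspring=[], Z_5=0
gen 5: Z_5=0, draws=[], offspring=[], Z_6=0
gen 6: Z_6=0, draws=[], offspring=[], Z_7=0


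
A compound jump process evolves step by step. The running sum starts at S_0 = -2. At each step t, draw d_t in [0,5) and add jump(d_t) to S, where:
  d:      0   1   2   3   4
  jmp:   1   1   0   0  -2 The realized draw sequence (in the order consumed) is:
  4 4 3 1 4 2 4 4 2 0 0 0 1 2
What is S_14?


-7

t=0: S=-2, d=4, jump=-2, S_1=-4
t=1: S=-4, d=4, jump=-2, S_2=-6
t=2: S=-6, d=3, jump=0, S_3=-6
t=3: S=-6, d=1, jump=1, S_4=-5
t=4: S=-5, d=4, jump=-2, S_5=-7
t=5: S=-7, d=2, jump=0, S_6=-7
t=6: S=-7, d=4, jump=-2, S_7=-9
t=7: S=-9, d=4, jump=-2, S_8=-11
t=8: S=-11, d=2, jump=0, S_9=-11
t=9: S=-11, d=0, jump=1, S_10=-10
t=10: S=-10, d=0, jump=1, S_11=-9
t=11: S=-9, d=0, jump=1, S_12=-8
t=12: S=-8, d=1, jump=1, S_13=-7
t=13: S=-7, d=2, jump=0, S_14=-7


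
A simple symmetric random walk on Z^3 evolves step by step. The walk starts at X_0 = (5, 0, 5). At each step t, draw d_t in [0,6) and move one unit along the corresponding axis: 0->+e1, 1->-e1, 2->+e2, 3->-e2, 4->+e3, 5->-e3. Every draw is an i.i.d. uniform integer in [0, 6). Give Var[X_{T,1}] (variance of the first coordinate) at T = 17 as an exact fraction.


Outcome values over d=0..5: [1, -1, 0, 0, 0, 0]
Σy = 0, Σy² = 2, M = 6
μ = 0/6 = 0,  σ² = 2/6 − (0)² = 1/3
Independent increments: Var[X_17] = 17·σ² = 17·(1/3) = 17/3

17/3


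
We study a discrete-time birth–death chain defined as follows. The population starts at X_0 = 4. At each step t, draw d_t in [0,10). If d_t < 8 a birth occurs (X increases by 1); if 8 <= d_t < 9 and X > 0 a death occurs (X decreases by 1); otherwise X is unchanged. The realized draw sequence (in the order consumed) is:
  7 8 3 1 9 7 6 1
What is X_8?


9

t=0: X=4, d=7 → birth, X_1=5
t=1: X=5, d=8 → death, X_2=4
t=2: X=4, d=3 → birth, X_3=5
t=3: X=5, d=1 → birth, X_4=6
t=4: X=6, d=9 → hold, X_5=6
t=5: X=6, d=7 → birth, X_6=7
t=6: X=7, d=6 → birth, X_7=8
t=7: X=8, d=1 → birth, X_8=9


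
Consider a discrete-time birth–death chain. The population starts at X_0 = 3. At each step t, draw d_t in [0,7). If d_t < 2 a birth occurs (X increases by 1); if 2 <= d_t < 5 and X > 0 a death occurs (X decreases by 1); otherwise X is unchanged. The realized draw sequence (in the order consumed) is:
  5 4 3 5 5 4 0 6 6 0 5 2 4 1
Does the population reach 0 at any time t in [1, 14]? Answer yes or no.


t=0: X=3, d=5 → hold, X_1=3
t=1: X=3, d=4 → death, X_2=2
t=2: X=2, d=3 → death, X_3=1
t=3: X=1, d=5 → hold, X_4=1
t=4: X=1, d=5 → hold, X_5=1
t=5: X=1, d=4 → death, X_6=0
t=6: X=0, d=0 → birth, X_7=1
t=7: X=1, d=6 → hold, X_8=1
t=8: X=1, d=6 → hold, X_9=1
t=9: X=1, d=0 → birth, X_10=2
t=10: X=2, d=5 → hold, X_11=2
t=11: X=2, d=2 → death, X_12=1
t=12: X=1, d=4 → death, X_13=0
t=13: X=0, d=1 → birth, X_14=1

yes


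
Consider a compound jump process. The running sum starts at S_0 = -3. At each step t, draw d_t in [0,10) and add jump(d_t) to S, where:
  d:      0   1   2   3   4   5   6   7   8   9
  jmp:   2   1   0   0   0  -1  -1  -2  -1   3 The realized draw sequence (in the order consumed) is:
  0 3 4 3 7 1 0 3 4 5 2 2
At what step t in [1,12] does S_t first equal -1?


t=0: S=-3, d=0, jump=2, S_1=-1
t=1: S=-1, d=3, jump=0, S_2=-1
t=2: S=-1, d=4, jump=0, S_3=-1
t=3: S=-1, d=3, jump=0, S_4=-1
t=4: S=-1, d=7, jump=-2, S_5=-3
t=5: S=-3, d=1, jump=1, S_6=-2
t=6: S=-2, d=0, jump=2, S_7=0
t=7: S=0, d=3, jump=0, S_8=0
t=8: S=0, d=4, jump=0, S_9=0
t=9: S=0, d=5, jump=-1, S_10=-1
t=10: S=-1, d=2, jump=0, S_11=-1
t=11: S=-1, d=2, jump=0, S_12=-1

1


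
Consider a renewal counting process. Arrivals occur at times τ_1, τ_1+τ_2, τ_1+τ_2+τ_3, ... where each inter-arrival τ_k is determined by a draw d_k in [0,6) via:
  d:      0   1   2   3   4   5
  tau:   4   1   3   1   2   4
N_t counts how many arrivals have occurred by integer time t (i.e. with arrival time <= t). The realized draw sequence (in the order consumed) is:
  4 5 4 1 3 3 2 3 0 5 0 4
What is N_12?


6

draw d_1=4: τ_1=2, arrival time A_1=2
draw d_2=5: τ_2=4, arrival time A_2=6
draw d_3=4: τ_3=2, arrival time A_3=8
draw d_4=1: τ_4=1, arrival time A_4=9
draw d_5=3: τ_5=1, arrival time A_5=10
draw d_6=3: τ_6=1, arrival time A_6=11
draw d_7=2: τ_7=3, arrival time A_7=14
draw d_8=3: τ_8=1, arrival time A_8=15
draw d_9=0: τ_9=4, arrival time A_9=19
draw d_10=5: τ_10=4, arrival time A_10=23
draw d_11=0: τ_11=4, arrival time A_11=27
draw d_12=4: τ_12=2, arrival time A_12=29
N_t over t=0..12: 0:0 1:0 2:1 3:1 4:1 5:1 6:2 7:2 8:3 9:4 10:5 11:6 12:6


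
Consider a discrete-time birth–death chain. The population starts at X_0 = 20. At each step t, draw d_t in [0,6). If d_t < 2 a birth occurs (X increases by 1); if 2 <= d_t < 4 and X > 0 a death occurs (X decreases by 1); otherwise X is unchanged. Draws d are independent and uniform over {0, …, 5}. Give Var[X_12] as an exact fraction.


8

X can drop by at most 1 per step and X_0 = 20 > T = 12, so X_t >= 20 − t >= 8 > 0 for every t <= 12: the floor at 0 (the 'and X > 0' condition) never binds. Hence X_12 = X_0 + Σ_{t<12} Y_t with i.i.d. increments Y_t = y(d_t) ∈ {+1, −1, 0}.
Outcome values over d=0..5: [1, 1, -1, -1, 0, 0]
Σy = 0, Σy² = 4, M = 6
μ = 0/6 = 0,  σ² = 4/6 − (0)² = 2/3
Independent increments: Var[X_12] = 12·σ² = 12·(2/3) = 8


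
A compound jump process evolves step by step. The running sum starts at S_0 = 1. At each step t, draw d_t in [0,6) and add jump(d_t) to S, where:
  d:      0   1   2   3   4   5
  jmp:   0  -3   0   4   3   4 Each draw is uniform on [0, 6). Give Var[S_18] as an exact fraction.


Outcome values over d=0..5: [0, -3, 0, 4, 3, 4]
Σy = 8, Σy² = 50, M = 6
μ = 8/6 = 4/3,  σ² = 50/6 − (4/3)² = 59/9
Independent increments: Var[S_18] = 18·σ² = 18·(59/9) = 118

118


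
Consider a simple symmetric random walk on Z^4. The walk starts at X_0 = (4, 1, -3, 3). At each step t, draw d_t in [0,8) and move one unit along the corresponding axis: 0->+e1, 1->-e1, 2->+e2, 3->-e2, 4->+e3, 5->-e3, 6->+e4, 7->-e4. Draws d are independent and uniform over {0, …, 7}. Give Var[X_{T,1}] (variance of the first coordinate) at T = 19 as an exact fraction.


Outcome values over d=0..7: [1, -1, 0, 0, 0, 0, 0, 0]
Σy = 0, Σy² = 2, M = 8
μ = 0/8 = 0,  σ² = 2/8 − (0)² = 1/4
Independent increments: Var[X_19] = 19·σ² = 19·(1/4) = 19/4

19/4


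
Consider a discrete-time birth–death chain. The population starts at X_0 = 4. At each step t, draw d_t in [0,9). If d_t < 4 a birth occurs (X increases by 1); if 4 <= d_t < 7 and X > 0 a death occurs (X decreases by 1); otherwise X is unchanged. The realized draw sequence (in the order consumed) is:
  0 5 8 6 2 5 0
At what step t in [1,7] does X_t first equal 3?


4

t=0: X=4, d=0 → birth, X_1=5
t=1: X=5, d=5 → death, X_2=4
t=2: X=4, d=8 → hold, X_3=4
t=3: X=4, d=6 → death, X_4=3
t=4: X=3, d=2 → birth, X_5=4
t=5: X=4, d=5 → death, X_6=3
t=6: X=3, d=0 → birth, X_7=4


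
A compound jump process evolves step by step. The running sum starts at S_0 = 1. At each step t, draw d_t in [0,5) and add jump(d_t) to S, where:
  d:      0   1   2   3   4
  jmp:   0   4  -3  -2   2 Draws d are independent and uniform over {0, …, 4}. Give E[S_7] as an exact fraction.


12/5

Outcome values over d=0..4: [0, 4, -3, -2, 2]
Σy = 1, Σy² = 33, M = 5
μ = 1/5 = 1/5,  σ² = 33/5 − (1/5)² = 164/25
E[S_7] = 1 + 7·(1/5) = 12/5


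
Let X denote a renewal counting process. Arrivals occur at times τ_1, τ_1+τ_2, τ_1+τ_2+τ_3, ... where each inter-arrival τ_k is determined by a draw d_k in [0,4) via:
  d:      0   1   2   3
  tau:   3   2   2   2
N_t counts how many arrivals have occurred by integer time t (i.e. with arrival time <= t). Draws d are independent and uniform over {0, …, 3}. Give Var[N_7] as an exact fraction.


135/1024

Inter-arrival values over d=0..3: [3, 2, 2, 2]
Each d has probability 1/4, so the pmf of τ is: f(2) = 3/4, f(3) = 1/4
Let p_n(j) = P(N_n = j), with p_0 = [1]. Condition on τ_1: p_n(0) = P(τ > n), and for j >= 1, p_n(j) = Σ_{k<=n} f(k)·p_{n−k}(j−1)
p_1 = [1]  (j = 0)
p_2 = [1/4, 3/4]  (j = 0..1)
p_3 = [0, 1]  (j = 0..1)
p_4 = [0, 7/16, 9/16]  (j = 0..2)
p_5 = [0, 1/16, 15/16]  (j = 0..2)
p_6 = [0, 0, 37/64, 27/64]  (j = 0..3)
p_7 = [0, 0, 5/32, 27/32]  (j = 0..3)
E[N_7] = Σ j·p_7(j) = 91/32;  E[N_7²] = Σ j²·p_7(j) = 263/32
Var[N_7] = 263/32 − (91/32)² = 135/1024


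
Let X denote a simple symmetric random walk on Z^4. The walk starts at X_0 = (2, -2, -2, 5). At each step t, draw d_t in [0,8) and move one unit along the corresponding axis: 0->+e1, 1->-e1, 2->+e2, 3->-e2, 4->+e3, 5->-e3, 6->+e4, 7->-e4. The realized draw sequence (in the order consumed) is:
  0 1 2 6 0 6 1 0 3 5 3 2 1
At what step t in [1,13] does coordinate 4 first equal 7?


6

t=0: X=(2, -2, -2, 5), d=0 → +e1, X_1=(3, -2, -2, 5)
t=1: X=(3, -2, -2, 5), d=1 → -e1, X_2=(2, -2, -2, 5)
t=2: X=(2, -2, -2, 5), d=2 → +e2, X_3=(2, -1, -2, 5)
t=3: X=(2, -1, -2, 5), d=6 → +e4, X_4=(2, -1, -2, 6)
t=4: X=(2, -1, -2, 6), d=0 → +e1, X_5=(3, -1, -2, 6)
t=5: X=(3, -1, -2, 6), d=6 → +e4, X_6=(3, -1, -2, 7)
t=6: X=(3, -1, -2, 7), d=1 → -e1, X_7=(2, -1, -2, 7)
t=7: X=(2, -1, -2, 7), d=0 → +e1, X_8=(3, -1, -2, 7)
t=8: X=(3, -1, -2, 7), d=3 → -e2, X_9=(3, -2, -2, 7)
t=9: X=(3, -2, -2, 7), d=5 → -e3, X_10=(3, -2, -3, 7)
t=10: X=(3, -2, -3, 7), d=3 → -e2, X_11=(3, -3, -3, 7)
t=11: X=(3, -3, -3, 7), d=2 → +e2, X_12=(3, -2, -3, 7)
t=12: X=(3, -2, -3, 7), d=1 → -e1, X_13=(2, -2, -3, 7)


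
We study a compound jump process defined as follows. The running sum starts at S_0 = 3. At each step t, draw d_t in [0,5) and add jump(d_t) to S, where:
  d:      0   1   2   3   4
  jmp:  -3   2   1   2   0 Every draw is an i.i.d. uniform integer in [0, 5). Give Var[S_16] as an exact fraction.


1376/25

Outcome values over d=0..4: [-3, 2, 1, 2, 0]
Σy = 2, Σy² = 18, M = 5
μ = 2/5 = 2/5,  σ² = 18/5 − (2/5)² = 86/25
Independent increments: Var[S_16] = 16·σ² = 16·(86/25) = 1376/25


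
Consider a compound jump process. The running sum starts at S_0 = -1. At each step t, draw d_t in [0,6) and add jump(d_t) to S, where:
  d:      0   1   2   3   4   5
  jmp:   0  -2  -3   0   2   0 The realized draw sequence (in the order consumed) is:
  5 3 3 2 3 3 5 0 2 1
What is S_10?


-9

t=0: S=-1, d=5, jump=0, S_1=-1
t=1: S=-1, d=3, jump=0, S_2=-1
t=2: S=-1, d=3, jump=0, S_3=-1
t=3: S=-1, d=2, jump=-3, S_4=-4
t=4: S=-4, d=3, jump=0, S_5=-4
t=5: S=-4, d=3, jump=0, S_6=-4
t=6: S=-4, d=5, jump=0, S_7=-4
t=7: S=-4, d=0, jump=0, S_8=-4
t=8: S=-4, d=2, jump=-3, S_9=-7
t=9: S=-7, d=1, jump=-2, S_10=-9


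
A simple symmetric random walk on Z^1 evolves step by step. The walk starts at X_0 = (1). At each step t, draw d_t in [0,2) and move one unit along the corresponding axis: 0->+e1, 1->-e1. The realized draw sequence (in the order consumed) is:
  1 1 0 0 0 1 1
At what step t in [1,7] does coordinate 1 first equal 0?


1

t=0: X=(1), d=1 → -e1, X_1=(0)
t=1: X=(0), d=1 → -e1, X_2=(-1)
t=2: X=(-1), d=0 → +e1, X_3=(0)
t=3: X=(0), d=0 → +e1, X_4=(1)
t=4: X=(1), d=0 → +e1, X_5=(2)
t=5: X=(2), d=1 → -e1, X_6=(1)
t=6: X=(1), d=1 → -e1, X_7=(0)


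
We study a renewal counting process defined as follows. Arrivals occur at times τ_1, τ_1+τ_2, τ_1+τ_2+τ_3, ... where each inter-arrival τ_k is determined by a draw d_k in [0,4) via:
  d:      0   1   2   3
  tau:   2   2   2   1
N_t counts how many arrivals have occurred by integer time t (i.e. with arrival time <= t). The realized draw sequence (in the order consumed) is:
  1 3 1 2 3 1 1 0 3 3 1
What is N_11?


draw d_1=1: τ_1=2, arrival time A_1=2
draw d_2=3: τ_2=1, arrival time A_2=3
draw d_3=1: τ_3=2, arrival time A_3=5
draw d_4=2: τ_4=2, arrival time A_4=7
draw d_5=3: τ_5=1, arrival time A_5=8
draw d_6=1: τ_6=2, arrival time A_6=10
draw d_7=1: τ_7=2, arrival time A_7=12
draw d_8=0: τ_8=2, arrival time A_8=14
draw d_9=3: τ_9=1, arrival time A_9=15
draw d_10=3: τ_10=1, arrival time A_10=16
draw d_11=1: τ_11=2, arrival time A_11=18
N_t over t=0..11: 0:0 1:0 2:1 3:2 4:2 5:3 6:3 7:4 8:5 9:5 10:6 11:6

6


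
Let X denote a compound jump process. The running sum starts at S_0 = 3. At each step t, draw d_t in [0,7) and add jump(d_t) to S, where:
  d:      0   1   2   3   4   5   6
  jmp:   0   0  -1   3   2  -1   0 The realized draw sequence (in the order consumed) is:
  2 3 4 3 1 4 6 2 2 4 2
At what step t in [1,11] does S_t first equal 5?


t=0: S=3, d=2, jump=-1, S_1=2
t=1: S=2, d=3, jump=3, S_2=5
t=2: S=5, d=4, jump=2, S_3=7
t=3: S=7, d=3, jump=3, S_4=10
t=4: S=10, d=1, jump=0, S_5=10
t=5: S=10, d=4, jump=2, S_6=12
t=6: S=12, d=6, jump=0, S_7=12
t=7: S=12, d=2, jump=-1, S_8=11
t=8: S=11, d=2, jump=-1, S_9=10
t=9: S=10, d=4, jump=2, S_10=12
t=10: S=12, d=2, jump=-1, S_11=11

2


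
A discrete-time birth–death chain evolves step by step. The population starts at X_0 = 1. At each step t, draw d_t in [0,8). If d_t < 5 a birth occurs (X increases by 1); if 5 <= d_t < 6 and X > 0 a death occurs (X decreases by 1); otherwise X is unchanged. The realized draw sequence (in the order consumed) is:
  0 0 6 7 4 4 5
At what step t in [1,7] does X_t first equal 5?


t=0: X=1, d=0 → birth, X_1=2
t=1: X=2, d=0 → birth, X_2=3
t=2: X=3, d=6 → hold, X_3=3
t=3: X=3, d=7 → hold, X_4=3
t=4: X=3, d=4 → birth, X_5=4
t=5: X=4, d=4 → birth, X_6=5
t=6: X=5, d=5 → death, X_7=4

6


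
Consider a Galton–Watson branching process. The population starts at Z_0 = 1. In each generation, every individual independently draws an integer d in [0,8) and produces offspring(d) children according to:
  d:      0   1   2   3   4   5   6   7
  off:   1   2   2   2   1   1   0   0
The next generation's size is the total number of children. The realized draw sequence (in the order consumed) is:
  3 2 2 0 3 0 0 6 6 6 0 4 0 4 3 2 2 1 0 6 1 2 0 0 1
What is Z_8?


gen 0: Z_0=1, draws=[3], offspring=[2], Z_1=2
gen 1: Z_1=2, draws=[2, 2], offspring=[2, 2], Z_2=4
gen 2: Z_2=4, draws=[0, 3, 0, 0], offspring=[1, 2, 1, 1], Z_3=5
gen 3: Z_3=5, draws=[6, 6, 6, 0, 4], offspring=[0, 0, 0, 1, 1], Z_4=2
gen 4: Z_4=2, draws=[0, 4], offspring=[1, 1], Z_5=2
gen 5: Z_5=2, draws=[3, 2], offspring=[2, 2], Z_6=4
gen 6: Z_6=4, draws=[2, 1, 0, 6], offspring=[2, 2, 1, 0], Z_7=5
gen 7: Z_7=5, draws=[1, 2, 0, 0, 1], offspring=[2, 2, 1, 1, 2], Z_8=8

8


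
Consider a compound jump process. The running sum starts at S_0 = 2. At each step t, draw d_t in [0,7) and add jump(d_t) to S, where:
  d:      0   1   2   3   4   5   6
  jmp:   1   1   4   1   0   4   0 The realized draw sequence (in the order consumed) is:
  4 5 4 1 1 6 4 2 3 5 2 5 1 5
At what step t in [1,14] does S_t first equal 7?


t=0: S=2, d=4, jump=0, S_1=2
t=1: S=2, d=5, jump=4, S_2=6
t=2: S=6, d=4, jump=0, S_3=6
t=3: S=6, d=1, jump=1, S_4=7
t=4: S=7, d=1, jump=1, S_5=8
t=5: S=8, d=6, jump=0, S_6=8
t=6: S=8, d=4, jump=0, S_7=8
t=7: S=8, d=2, jump=4, S_8=12
t=8: S=12, d=3, jump=1, S_9=13
t=9: S=13, d=5, jump=4, S_10=17
t=10: S=17, d=2, jump=4, S_11=21
t=11: S=21, d=5, jump=4, S_12=25
t=12: S=25, d=1, jump=1, S_13=26
t=13: S=26, d=5, jump=4, S_14=30

4


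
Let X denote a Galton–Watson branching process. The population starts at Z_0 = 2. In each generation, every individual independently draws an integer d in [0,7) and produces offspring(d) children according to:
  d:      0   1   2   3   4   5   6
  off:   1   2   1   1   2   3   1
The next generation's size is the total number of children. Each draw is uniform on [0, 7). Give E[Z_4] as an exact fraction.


Outcome values over d=0..6: [1, 2, 1, 1, 2, 3, 1]
Σy = 11, Σy² = 21, M = 7
μ = 11/7 = 11/7,  σ² = 21/7 − (11/7)² = 26/49
E[Z_0] = 2
E[Z_1] = 11/7·E[Z_0] = 22/7
E[Z_2] = 11/7·E[Z_1] = 242/49
E[Z_3] = 11/7·E[Z_2] = 2662/343
E[Z_4] = 11/7·E[Z_3] = 29282/2401

29282/2401


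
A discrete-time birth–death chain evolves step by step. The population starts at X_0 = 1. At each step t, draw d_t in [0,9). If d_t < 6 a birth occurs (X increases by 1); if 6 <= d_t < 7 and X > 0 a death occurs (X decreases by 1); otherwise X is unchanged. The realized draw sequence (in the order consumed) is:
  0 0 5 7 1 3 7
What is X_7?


t=0: X=1, d=0 → birth, X_1=2
t=1: X=2, d=0 → birth, X_2=3
t=2: X=3, d=5 → birth, X_3=4
t=3: X=4, d=7 → hold, X_4=4
t=4: X=4, d=1 → birth, X_5=5
t=5: X=5, d=3 → birth, X_6=6
t=6: X=6, d=7 → hold, X_7=6

6


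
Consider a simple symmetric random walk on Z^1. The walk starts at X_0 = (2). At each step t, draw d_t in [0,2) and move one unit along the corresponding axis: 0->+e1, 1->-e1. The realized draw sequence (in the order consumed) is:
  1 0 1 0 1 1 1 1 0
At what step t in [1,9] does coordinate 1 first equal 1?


1

t=0: X=(2), d=1 → -e1, X_1=(1)
t=1: X=(1), d=0 → +e1, X_2=(2)
t=2: X=(2), d=1 → -e1, X_3=(1)
t=3: X=(1), d=0 → +e1, X_4=(2)
t=4: X=(2), d=1 → -e1, X_5=(1)
t=5: X=(1), d=1 → -e1, X_6=(0)
t=6: X=(0), d=1 → -e1, X_7=(-1)
t=7: X=(-1), d=1 → -e1, X_8=(-2)
t=8: X=(-2), d=0 → +e1, X_9=(-1)


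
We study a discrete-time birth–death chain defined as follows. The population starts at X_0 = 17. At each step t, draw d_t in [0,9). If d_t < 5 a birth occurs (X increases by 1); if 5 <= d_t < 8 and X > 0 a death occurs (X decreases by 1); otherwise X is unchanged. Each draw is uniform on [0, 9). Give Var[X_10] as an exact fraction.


X can drop by at most 1 per step and X_0 = 17 > T = 10, so X_t >= 17 − t >= 7 > 0 for every t <= 10: the floor at 0 (the 'and X > 0' condition) never binds. Hence X_10 = X_0 + Σ_{t<10} Y_t with i.i.d. increments Y_t = y(d_t) ∈ {+1, −1, 0}.
Outcome values over d=0..8: [1, 1, 1, 1, 1, -1, -1, -1, 0]
Σy = 2, Σy² = 8, M = 9
μ = 2/9 = 2/9,  σ² = 8/9 − (2/9)² = 68/81
Independent increments: Var[X_10] = 10·σ² = 10·(68/81) = 680/81

680/81


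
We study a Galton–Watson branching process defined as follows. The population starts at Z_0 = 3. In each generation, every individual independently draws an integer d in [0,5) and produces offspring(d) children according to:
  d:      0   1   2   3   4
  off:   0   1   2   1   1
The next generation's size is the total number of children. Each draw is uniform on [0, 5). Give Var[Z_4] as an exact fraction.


24/5

Outcome values over d=0..4: [0, 1, 2, 1, 1]
Σy = 5, Σy² = 7, M = 5
μ = 5/5 = 1,  σ² = 7/5 − (1)² = 2/5
V_0 = 0, E_0 = 3
V_1 = 2/5·E_0 + (1)²·V_0 = 6/5;  E_1 = 3
V_2 = 2/5·E_1 + (1)²·V_1 = 12/5;  E_2 = 3
V_3 = 2/5·E_2 + (1)²·V_2 = 18/5;  E_3 = 3
V_4 = 2/5·E_3 + (1)²·V_3 = 24/5;  E_4 = 3


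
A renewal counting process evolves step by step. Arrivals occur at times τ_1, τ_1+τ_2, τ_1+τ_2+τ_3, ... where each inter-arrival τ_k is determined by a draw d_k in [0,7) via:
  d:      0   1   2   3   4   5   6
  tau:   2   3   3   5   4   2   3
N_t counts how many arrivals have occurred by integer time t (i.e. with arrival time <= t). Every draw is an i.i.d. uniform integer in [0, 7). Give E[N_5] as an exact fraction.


Inter-arrival values over d=0..6: [2, 3, 3, 5, 4, 2, 3]
Each d has probability 1/7, so the pmf of τ is: f(2) = 2/7, f(3) = 3/7, f(4) = 1/7, f(5) = 1/7
Renewal equation for m(n) = E[N_n]: condition on τ_1 = k (if k <= n, one arrival plus a fresh copy on the remaining n−k steps): m(n) = F(n) + Σ_{k<=n} f(k)·m(n−k), where F(n) = P(τ <= n) and m(0) = 0
m(1) = F(1) = 0
m(2) = F(2) = 2/7
m(3) = F(3) = 5/7
m(4) = F(4) + f(2)·m(2) = 6/7 + 2/7·2/7 = 46/49
m(5) = F(5) + f(2)·m(3) + f(3)·m(2) = 1 + 2/7·5/7 + 3/7·2/7 = 65/49
E[N_5] = m(5) = 65/49

65/49


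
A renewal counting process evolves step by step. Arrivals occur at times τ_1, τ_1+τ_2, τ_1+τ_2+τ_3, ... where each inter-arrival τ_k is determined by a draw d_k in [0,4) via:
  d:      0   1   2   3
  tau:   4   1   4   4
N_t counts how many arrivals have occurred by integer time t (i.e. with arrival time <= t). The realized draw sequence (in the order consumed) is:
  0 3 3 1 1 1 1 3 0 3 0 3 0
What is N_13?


draw d_1=0: τ_1=4, arrival time A_1=4
draw d_2=3: τ_2=4, arrival time A_2=8
draw d_3=3: τ_3=4, arrival time A_3=12
draw d_4=1: τ_4=1, arrival time A_4=13
draw d_5=1: τ_5=1, arrival time A_5=14
draw d_6=1: τ_6=1, arrival time A_6=15
draw d_7=1: τ_7=1, arrival time A_7=16
draw d_8=3: τ_8=4, arrival time A_8=20
draw d_9=0: τ_9=4, arrival time A_9=24
draw d_10=3: τ_10=4, arrival time A_10=28
draw d_11=0: τ_11=4, arrival time A_11=32
draw d_12=3: τ_12=4, arrival time A_12=36
draw d_13=0: τ_13=4, arrival time A_13=40
N_t over t=0..13: 0:0 1:0 2:0 3:0 4:1 5:1 6:1 7:1 8:2 9:2 10:2 11:2 12:3 13:4

4


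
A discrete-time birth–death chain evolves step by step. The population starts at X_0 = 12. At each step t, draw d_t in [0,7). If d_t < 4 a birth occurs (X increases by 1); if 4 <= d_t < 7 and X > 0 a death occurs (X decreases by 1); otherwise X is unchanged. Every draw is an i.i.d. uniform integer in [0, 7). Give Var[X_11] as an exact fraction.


X can drop by at most 1 per step and X_0 = 12 > T = 11, so X_t >= 12 − t >= 1 > 0 for every t <= 11: the floor at 0 (the 'and X > 0' condition) never binds. Hence X_11 = X_0 + Σ_{t<11} Y_t with i.i.d. increments Y_t = y(d_t) ∈ {+1, −1, 0}.
Outcome values over d=0..6: [1, 1, 1, 1, -1, -1, -1]
Σy = 1, Σy² = 7, M = 7
μ = 1/7 = 1/7,  σ² = 7/7 − (1/7)² = 48/49
Independent increments: Var[X_11] = 11·σ² = 11·(48/49) = 528/49

528/49


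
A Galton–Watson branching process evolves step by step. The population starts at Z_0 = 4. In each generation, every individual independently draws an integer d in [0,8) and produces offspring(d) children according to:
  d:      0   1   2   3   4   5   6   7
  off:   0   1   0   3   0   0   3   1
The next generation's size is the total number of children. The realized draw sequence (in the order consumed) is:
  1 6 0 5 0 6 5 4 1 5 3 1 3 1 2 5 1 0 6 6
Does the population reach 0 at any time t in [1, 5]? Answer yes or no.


gen 0: Z_0=4, draws=[1, 6, 0, 5], offspring=[1, 3, 0, 0], Z_1=4
gen 1: Z_1=4, draws=[0, 6, 5, 4], offspring=[0, 3, 0, 0], Z_2=3
gen 2: Z_2=3, draws=[1, 5, 3], offspring=[1, 0, 3], Z_3=4
gen 3: Z_3=4, draws=[1, 3, 1, 2], offspring=[1, 3, 1, 0], Z_4=5
gen 4: Z_4=5, draws=[5, 1, 0, 6, 6], offspring=[0, 1, 0, 3, 3], Z_5=7

no


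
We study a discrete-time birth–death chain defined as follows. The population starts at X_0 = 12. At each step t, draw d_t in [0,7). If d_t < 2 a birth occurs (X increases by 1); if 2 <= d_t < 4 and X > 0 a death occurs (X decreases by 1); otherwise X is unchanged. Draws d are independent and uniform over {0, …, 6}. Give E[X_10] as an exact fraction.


X can drop by at most 1 per step and X_0 = 12 > T = 10, so X_t >= 12 − t >= 2 > 0 for every t <= 10: the floor at 0 (the 'and X > 0' condition) never binds. Hence X_10 = X_0 + Σ_{t<10} Y_t with i.i.d. increments Y_t = y(d_t) ∈ {+1, −1, 0}.
Outcome values over d=0..6: [1, 1, -1, -1, 0, 0, 0]
Σy = 0, Σy² = 4, M = 7
μ = 0/7 = 0,  σ² = 4/7 − (0)² = 4/7
E[X_10] = 12 + 10·(0) = 12

12


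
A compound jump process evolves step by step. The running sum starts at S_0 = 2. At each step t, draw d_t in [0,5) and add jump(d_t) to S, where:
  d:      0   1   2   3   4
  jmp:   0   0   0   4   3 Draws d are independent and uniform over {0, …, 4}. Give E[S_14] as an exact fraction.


Outcome values over d=0..4: [0, 0, 0, 4, 3]
Σy = 7, Σy² = 25, M = 5
μ = 7/5 = 7/5,  σ² = 25/5 − (7/5)² = 76/25
E[S_14] = 2 + 14·(7/5) = 108/5

108/5


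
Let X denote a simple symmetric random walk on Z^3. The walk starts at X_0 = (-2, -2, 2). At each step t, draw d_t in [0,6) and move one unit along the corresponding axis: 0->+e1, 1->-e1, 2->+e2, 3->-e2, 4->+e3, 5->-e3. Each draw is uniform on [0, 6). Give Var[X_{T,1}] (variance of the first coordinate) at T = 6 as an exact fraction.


2

Outcome values over d=0..5: [1, -1, 0, 0, 0, 0]
Σy = 0, Σy² = 2, M = 6
μ = 0/6 = 0,  σ² = 2/6 − (0)² = 1/3
Independent increments: Var[X_6] = 6·σ² = 6·(1/3) = 2


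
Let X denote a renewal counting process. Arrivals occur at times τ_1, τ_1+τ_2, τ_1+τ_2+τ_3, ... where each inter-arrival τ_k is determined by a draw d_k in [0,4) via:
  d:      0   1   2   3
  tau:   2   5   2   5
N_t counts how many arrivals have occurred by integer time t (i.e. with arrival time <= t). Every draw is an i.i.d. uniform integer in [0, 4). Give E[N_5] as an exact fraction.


5/4

Inter-arrival values over d=0..3: [2, 5, 2, 5]
Each d has probability 1/4, so the pmf of τ is: f(2) = 1/2, f(5) = 1/2
Renewal equation for m(n) = E[N_n]: condition on τ_1 = k (if k <= n, one arrival plus a fresh copy on the remaining n−k steps): m(n) = F(n) + Σ_{k<=n} f(k)·m(n−k), where F(n) = P(τ <= n) and m(0) = 0
m(1) = F(1) = 0
m(2) = F(2) = 1/2
m(3) = F(3) = 1/2
m(4) = F(4) + f(2)·m(2) = 1/2 + 1/2·1/2 = 3/4
m(5) = F(5) + f(2)·m(3) = 1 + 1/2·1/2 = 5/4
E[N_5] = m(5) = 5/4
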